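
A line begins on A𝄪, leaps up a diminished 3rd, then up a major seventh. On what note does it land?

A diminished third up from A## is C# (letter C, 2 semitones up).
A major seventh up from C# is B# (letter B, 11 semitones up).

B#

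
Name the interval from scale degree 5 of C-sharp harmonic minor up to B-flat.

Scale degree 5 of C# harmonic minor is G#.
G# up to Bb: letters G→B make it a third; 2 semitones makes it diminished.

diminished third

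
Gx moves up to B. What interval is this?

diminished third

Counting letters G–A–B gives a third.
G##→B = 2 semitones, 2 narrower than the major third (4), so diminished.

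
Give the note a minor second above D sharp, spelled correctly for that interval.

A second above D lands on the letter E.
A minor second spans 1 semitone, so D# moves to pitch class 4. On the letter E that is E.

E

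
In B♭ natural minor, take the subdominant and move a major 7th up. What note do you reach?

D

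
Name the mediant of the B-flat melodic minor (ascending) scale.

Db

The Bb melodic minor (ascending) scale runs Bb C Db Eb F G A.
Degree 3 is Db.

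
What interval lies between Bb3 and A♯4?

The letter names run B→A, a span of 6 letter steps, so the interval is some kind of seventh.
Bb to A# is 12 semitones. A major seventh is 11, so 12 makes it augmented.

augmented seventh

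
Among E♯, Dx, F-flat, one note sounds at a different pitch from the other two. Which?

E#

In 12-tone equal temperament, enharmonic equivalents share a pitch class. E# is pitch class 5; D## is pitch class 4; Fb is pitch class 4.
D## and Fb share pitch class 4, while E# is pitch class 5.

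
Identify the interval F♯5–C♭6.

Counting letters F–G–A–B–C gives a fifth.
F#→Cb = 5 semitones, 2 narrower than the perfect fifth (7), so doubly diminished.

doubly diminished fifth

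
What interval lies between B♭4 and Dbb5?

Counting letters B–C–D gives a third.
Bb→Dbb = 2 semitones, 2 narrower than the major third (4), so diminished.

diminished third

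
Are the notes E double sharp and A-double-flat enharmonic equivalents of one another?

Two spellings are enharmonically equivalent only if they share a pitch class.
Here E## → 6, Abb → 7; 6 ≠ 7, so they are not.

No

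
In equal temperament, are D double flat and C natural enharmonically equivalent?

Dbb is pitch class 0; C is pitch class 0.
All spellings map to pitch class 0, so they are enharmonically equivalent.

Yes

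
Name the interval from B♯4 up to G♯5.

minor sixth

Counting letters B–C–D–E–F–G gives a sixth.
B#→G# = 8 semitones, 1 narrower than the major sixth (9), so minor.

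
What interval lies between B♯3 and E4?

diminished fourth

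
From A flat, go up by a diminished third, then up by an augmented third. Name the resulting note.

A diminished third up from Ab is Cbb (letter C, 2 semitones up).
An augmented third up from Cbb is Eb (letter E, 5 semitones up).

Eb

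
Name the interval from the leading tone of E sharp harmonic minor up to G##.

The leading tone of E# harmonic minor is D##.
D## up to G##: letters D→G make it a fourth; 5 semitones makes it perfect.

perfect fourth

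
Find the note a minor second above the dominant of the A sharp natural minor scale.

F#

The dominant of A# natural minor is E#.
A minor second (1 semitone) above E# lands on the letter F, giving F#.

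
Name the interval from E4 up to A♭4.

diminished fourth

The letter names run E→A, a span of 3 letter steps, so the interval is some kind of fourth.
E to Ab is 4 semitones. A perfect fourth is 5, so 4 makes it diminished.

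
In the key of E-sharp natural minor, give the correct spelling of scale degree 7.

D#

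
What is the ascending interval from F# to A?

The letter names run F→A, a span of 2 letter steps, so the interval is some kind of third.
F# to A is 3 semitones. A major third is 4, so 3 makes it minor.

minor third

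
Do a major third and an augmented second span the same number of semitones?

No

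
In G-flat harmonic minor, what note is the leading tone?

F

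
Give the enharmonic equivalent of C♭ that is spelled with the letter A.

A##

Plain A sits 2 semitones below Cb, so on the letter A the same pitch needs a double sharp: A##.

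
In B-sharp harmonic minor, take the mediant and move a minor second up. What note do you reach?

E

The mediant of B# harmonic minor is D#.
A minor second (1 semitone) above D# lands on the letter E, giving E.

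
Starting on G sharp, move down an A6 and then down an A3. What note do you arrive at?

Gbb

An augmented sixth down from G# is Bb (letter B, 10 semitones down).
An augmented third down from Bb is Gbb (letter G, 5 semitones down).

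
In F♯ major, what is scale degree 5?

Degree 5 takes the letter 4 steps above F, which is C.
In major, degree 5 sits 7 semitones above the tonic. F# + 7 semitones is pitch class 1, spelled on C as C#.

C#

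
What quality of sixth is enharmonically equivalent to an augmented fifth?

minor

An augmented fifth spans 8 semitones.
A sixth spanning 8 semitones is minor (the major sixth is 9).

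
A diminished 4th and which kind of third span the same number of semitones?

major

A diminished fourth spans 4 semitones.
A third spanning 4 semitones is major (the major third is 4).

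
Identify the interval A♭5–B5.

Counting letters A–B gives a second.
Ab→B = 3 semitones, 1 wider than the major second (2), so augmented.

augmented second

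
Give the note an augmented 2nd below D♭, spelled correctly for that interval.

Cbb

A second below D lands on the letter C.
An augmented second spans 3 semitones, so Db moves to pitch class 10. On the letter C that is Cbb.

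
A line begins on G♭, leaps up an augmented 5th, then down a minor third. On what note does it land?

B

An augmented fifth up from Gb is D (letter D, 8 semitones up).
A minor third down from D is B (letter B, 3 semitones down).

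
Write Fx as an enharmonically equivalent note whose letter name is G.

Plain G sits at the same pitch as F##, so on the letter G the same pitch needs a natural: G.

G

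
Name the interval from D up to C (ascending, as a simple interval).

Counting letters D–E–F–G–A–B–C gives a seventh.
D→C = 10 semitones, 1 narrower than the major seventh (11), so minor.

minor seventh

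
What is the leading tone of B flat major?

A

Degree 7 takes the letter 6 steps above B, which is A.
In major, degree 7 sits 11 semitones above the tonic. Bb + 11 semitones is pitch class 9, spelled on A as A.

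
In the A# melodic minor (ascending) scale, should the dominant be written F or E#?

E#

Each scale degree takes a distinct letter name. Degree 5 of a scale on A must use the letter E.
E# and F are enharmonically the same pitch, but only E# uses the letter E, so it is the correct spelling here.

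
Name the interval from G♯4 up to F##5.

Counting letters G–A–B–C–D–E–F gives a seventh.
G#→F## = 11 semitones, exactly the major seventh.

major seventh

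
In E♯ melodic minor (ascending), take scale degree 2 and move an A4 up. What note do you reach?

B##

Scale degree 2 of E# melodic minor (ascending) is F##.
An augmented fourth (6 semitones) above F## lands on the letter B, giving B##.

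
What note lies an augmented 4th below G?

G down a perfect fourth is D, so the target letter is D.
From G, an augmented fourth is 6 semitones down: Db.

Db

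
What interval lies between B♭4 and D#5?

augmented third

Counting letters B–C–D gives a third.
Bb→D# = 5 semitones, 1 wider than the major third (4), so augmented.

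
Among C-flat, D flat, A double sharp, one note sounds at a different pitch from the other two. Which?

Db

In 12-tone equal temperament, enharmonic equivalents share a pitch class. Cb is pitch class 11; Db is pitch class 1; A## is pitch class 11.
Cb and A## share pitch class 11, while Db is pitch class 1.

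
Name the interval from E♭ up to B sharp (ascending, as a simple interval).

doubly augmented fifth

Counting letters E–F–G–A–B gives a fifth.
Eb→B# = 9 semitones, 2 wider than the perfect fifth (7), so doubly augmented.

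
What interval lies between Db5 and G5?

augmented fourth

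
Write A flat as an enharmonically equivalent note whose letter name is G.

Ab is pitch class 8. The letter G alone is pitch class 7.
To reach pitch class 8 from G requires an offset of +1 semitone, i.e. sharp: G#.

G#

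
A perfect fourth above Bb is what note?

Eb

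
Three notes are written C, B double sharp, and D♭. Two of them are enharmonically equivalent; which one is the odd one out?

C

In 12-tone equal temperament, enharmonic equivalents share a pitch class. C is pitch class 0; B## is pitch class 1; Db is pitch class 1.
B## and Db share pitch class 1, while C is pitch class 0.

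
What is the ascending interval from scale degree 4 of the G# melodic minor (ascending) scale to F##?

augmented fourth

Scale degree 4 of G# melodic minor (ascending) is C#.
C# up to F##: letters C→F make it a fourth; 6 semitones makes it augmented.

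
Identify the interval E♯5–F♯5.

The letter names run E→F, a span of 1 letter step, so the interval is some kind of second.
E# to F# is 1 semitone. A major second is 2, so 1 makes it minor.

minor second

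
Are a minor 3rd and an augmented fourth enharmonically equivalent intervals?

No

A minor third spans 3 semitones; an augmented fourth spans 6.
The spans differ, so they are not enharmonic equivalents.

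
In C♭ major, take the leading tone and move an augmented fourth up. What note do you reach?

The leading tone of Cb major is Bb.
An augmented fourth (6 semitones) above Bb lands on the letter E, giving E.

E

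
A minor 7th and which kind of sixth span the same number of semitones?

A minor seventh spans 10 semitones.
A sixth spanning 10 semitones is augmented (the major sixth is 9).

augmented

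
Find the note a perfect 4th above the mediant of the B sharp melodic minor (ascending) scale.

The mediant of B# melodic minor (ascending) is D#.
A perfect fourth (5 semitones) above D# lands on the letter G, giving G#.

G#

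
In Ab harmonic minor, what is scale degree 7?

G

The Ab harmonic minor scale runs Ab Bb Cb Db Eb Fb G.
Degree 7 is G.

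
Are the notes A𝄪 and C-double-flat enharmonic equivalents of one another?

No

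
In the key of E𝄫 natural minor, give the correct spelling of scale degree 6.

Cbb

The Ebb natural minor scale runs Ebb Fb Gbb Abb Bbb Cbb Dbb.
Degree 6 is Cbb.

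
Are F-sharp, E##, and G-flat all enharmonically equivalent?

Yes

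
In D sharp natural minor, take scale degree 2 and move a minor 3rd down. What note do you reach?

C##

Scale degree 2 of D# natural minor is E#.
A minor third (3 semitones) below E# lands on the letter C, giving C##.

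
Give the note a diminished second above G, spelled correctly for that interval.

Abb

G up a major second is A, so the target letter is A.
From G, a diminished second is 0 semitones up: Abb.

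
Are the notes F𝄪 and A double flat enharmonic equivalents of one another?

Yes

F## = pitch class 7 and Abb = pitch class 7 — the same pitch class, so they are enharmonic equivalents.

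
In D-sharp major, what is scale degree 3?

F##

The D# major scale runs D# E# F## G# A# B# C##.
Degree 3 is F##.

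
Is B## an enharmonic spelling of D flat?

B## = pitch class 1 and Db = pitch class 1 — the same pitch class, so they are enharmonic equivalents.

Yes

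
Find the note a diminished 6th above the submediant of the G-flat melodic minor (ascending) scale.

Cbb

The submediant of Gb melodic minor (ascending) is Eb.
A diminished sixth (7 semitones) above Eb lands on the letter C, giving Cbb.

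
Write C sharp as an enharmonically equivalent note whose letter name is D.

Db

C# is pitch class 1. The letter D alone is pitch class 2.
To reach pitch class 1 from D requires an offset of -1 semitone, i.e. flat: Db.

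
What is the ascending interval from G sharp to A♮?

Counting letters G–A gives a second.
G#→A = 1 semitone, 1 narrower than the major second (2), so minor.

minor second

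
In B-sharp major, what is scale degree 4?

Degree 4 takes the letter 3 steps above B, which is E.
In major, degree 4 sits 5 semitones above the tonic. B# + 5 semitones is pitch class 5, spelled on E as E#.

E#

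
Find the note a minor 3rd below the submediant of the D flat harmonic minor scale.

Gb

The submediant of Db harmonic minor is Bbb.
A minor third (3 semitones) below Bbb lands on the letter G, giving Gb.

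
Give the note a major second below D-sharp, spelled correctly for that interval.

D down a major second is C, so the target letter is C.
From D#, a major second is 2 semitones down: C#.

C#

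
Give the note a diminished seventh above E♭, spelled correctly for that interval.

A seventh above E lands on the letter D.
A diminished seventh spans 9 semitones, so Eb moves to pitch class 0. On the letter D that is Dbb.

Dbb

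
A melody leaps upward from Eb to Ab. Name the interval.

perfect fourth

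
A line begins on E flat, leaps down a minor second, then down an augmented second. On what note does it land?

Cb

A minor second down from Eb is D (letter D, 1 semitone down).
An augmented second down from D is Cb (letter C, 3 semitones down).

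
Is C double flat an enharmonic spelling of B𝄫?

No

Cbb is pitch class 10; Bbb is pitch class 9.
The pitch classes differ (10 vs. 9), so they are not enharmonic equivalents.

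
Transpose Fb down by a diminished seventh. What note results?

G

F down a major seventh is Gb, so the target letter is G.
From Fb, a diminished seventh is 9 semitones down: G.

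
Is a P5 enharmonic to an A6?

No

A perfect fifth spans 7 semitones; an augmented sixth spans 10.
The spans differ, so they are not enharmonic equivalents.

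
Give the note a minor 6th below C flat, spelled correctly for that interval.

C down a major sixth is Eb, so the target letter is E.
From Cb, a minor sixth is 8 semitones down: Eb.

Eb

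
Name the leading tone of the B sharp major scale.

The B# major scale runs B# C## D## E# F## G## A##.
Degree 7 is A##.

A##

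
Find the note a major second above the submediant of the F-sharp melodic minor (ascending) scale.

E#

The submediant of F# melodic minor (ascending) is D#.
A major second (2 semitones) above D# lands on the letter E, giving E#.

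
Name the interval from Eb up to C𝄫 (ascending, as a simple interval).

diminished sixth

The letter names run E→C, a span of 5 letter steps, so the interval is some kind of sixth.
Eb to Cbb is 7 semitones. A major sixth is 9, so 7 makes it diminished.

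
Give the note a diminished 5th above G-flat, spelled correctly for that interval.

Dbb

A fifth above G lands on the letter D.
A diminished fifth spans 6 semitones, so Gb moves to pitch class 0. On the letter D that is Dbb.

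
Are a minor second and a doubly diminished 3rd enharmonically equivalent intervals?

Yes

A minor second spans 1 semitone; a doubly diminished third spans 1.
They are enharmonically equivalent.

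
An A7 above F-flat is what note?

E

F up a major seventh is E, so the target letter is E.
From Fb, an augmented seventh is 12 semitones up: E.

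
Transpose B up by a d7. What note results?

Ab

A seventh above B lands on the letter A.
A diminished seventh spans 9 semitones, so B moves to pitch class 8. On the letter A that is Ab.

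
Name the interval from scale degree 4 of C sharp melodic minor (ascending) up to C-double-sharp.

Scale degree 4 of C# melodic minor (ascending) is F#.
F# up to C##: letters F→C make it a fifth; 8 semitones makes it augmented.

augmented fifth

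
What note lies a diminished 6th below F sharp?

F down a major sixth is Ab, so the target letter is A.
From F#, a diminished sixth is 7 semitones down: A##.

A##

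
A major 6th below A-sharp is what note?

C#

A sixth below A lands on the letter C.
A major sixth spans 9 semitones, so A# moves to pitch class 1. On the letter C that is C#.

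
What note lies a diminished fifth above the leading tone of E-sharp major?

A#

The leading tone of E# major is D##.
A diminished fifth (6 semitones) above D## lands on the letter A, giving A#.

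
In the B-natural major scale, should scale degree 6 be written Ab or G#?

G#

Each scale degree takes a distinct letter name. Degree 6 of a scale on B must use the letter G.
G# and Ab are enharmonically the same pitch, but only G# uses the letter G, so it is the correct spelling here.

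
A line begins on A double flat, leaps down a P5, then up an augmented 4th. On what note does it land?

A perfect fifth down from Abb is Dbb (letter D, 7 semitones down).
An augmented fourth up from Dbb is Gb (letter G, 6 semitones up).

Gb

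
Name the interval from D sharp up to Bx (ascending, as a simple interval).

Counting letters D–E–F–G–A–B gives a sixth.
D#→B## = 10 semitones, 1 wider than the major sixth (9), so augmented.

augmented sixth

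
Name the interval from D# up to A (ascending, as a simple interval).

diminished fifth

The letter names run D→A, a span of 4 letter steps, so the interval is some kind of fifth.
D# to A is 6 semitones. A perfect fifth is 7, so 6 makes it diminished.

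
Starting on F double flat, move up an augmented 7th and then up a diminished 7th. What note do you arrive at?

An augmented seventh up from Fbb is Eb (letter E, 12 semitones up).
A diminished seventh up from Eb is Dbb (letter D, 9 semitones up).

Dbb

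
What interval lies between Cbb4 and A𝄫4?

major sixth

Counting letters C–D–E–F–G–A gives a sixth.
Cbb→Abb = 9 semitones, exactly the major sixth.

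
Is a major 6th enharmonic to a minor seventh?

A major sixth spans 9 semitones; a minor seventh spans 10.
The spans differ, so they are not enharmonic equivalents.

No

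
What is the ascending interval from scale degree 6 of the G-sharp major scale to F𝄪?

major second

Scale degree 6 of G# major is E#.
E# up to F##: letters E→F make it a second; 2 semitones makes it major.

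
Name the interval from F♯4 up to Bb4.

diminished fourth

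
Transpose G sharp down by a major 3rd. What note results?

G down a major third is Eb, so the target letter is E.
From G#, a major third is 4 semitones down: E.

E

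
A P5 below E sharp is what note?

E down a perfect fifth is A, so the target letter is A.
From E#, a perfect fifth is 7 semitones down: A#.

A#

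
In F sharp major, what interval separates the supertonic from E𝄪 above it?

The supertonic of F# major is G#.
G# up to E##: letters G→E make it a sixth; 10 semitones makes it augmented.

augmented sixth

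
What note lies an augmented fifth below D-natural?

D down a perfect fifth is G, so the target letter is G.
From D, an augmented fifth is 8 semitones down: Gb.

Gb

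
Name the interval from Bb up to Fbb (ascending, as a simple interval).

doubly diminished fifth

The letter names run B→F, a span of 4 letter steps, so the interval is some kind of fifth.
Bb to Fbb is 5 semitones. A perfect fifth is 7, so 5 makes it doubly diminished.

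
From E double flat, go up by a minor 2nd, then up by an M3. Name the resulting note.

Abb

A minor second up from Ebb is Fbb (letter F, 1 semitone up).
A major third up from Fbb is Abb (letter A, 4 semitones up).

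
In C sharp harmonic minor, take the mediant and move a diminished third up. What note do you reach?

Gb

The mediant of C# harmonic minor is E.
A diminished third (2 semitones) above E lands on the letter G, giving Gb.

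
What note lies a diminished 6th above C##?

A sixth above C lands on the letter A.
A diminished sixth spans 7 semitones, so C## moves to pitch class 9. On the letter A that is A.

A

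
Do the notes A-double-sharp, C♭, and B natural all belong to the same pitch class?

A## is pitch class 11; Cb is pitch class 11; B is pitch class 11.
All spellings map to pitch class 11, so they are enharmonically equivalent.

Yes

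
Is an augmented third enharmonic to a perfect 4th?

An augmented third spans 5 semitones; a perfect fourth spans 5.
They are enharmonically equivalent.

Yes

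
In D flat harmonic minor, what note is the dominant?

Ab

The Db harmonic minor scale runs Db Eb Fb Gb Ab Bbb C.
Degree 5 is Ab.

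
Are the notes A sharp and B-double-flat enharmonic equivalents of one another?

A# is pitch class 10; Bbb is pitch class 9.
The pitch classes differ (10 vs. 9), so they are not enharmonic equivalents.

No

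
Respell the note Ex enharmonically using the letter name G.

Gb

Plain G sits 1 semitone above E##, so on the letter G the same pitch needs a flat: Gb.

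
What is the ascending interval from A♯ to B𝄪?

augmented second

The letter names run A→B, a span of 1 letter step, so the interval is some kind of second.
A# to B## is 3 semitones. A major second is 2, so 3 makes it augmented.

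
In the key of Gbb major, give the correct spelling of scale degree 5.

Dbb

Degree 5 takes the letter 4 steps above G, which is D.
In major, degree 5 sits 7 semitones above the tonic. Gbb + 7 semitones is pitch class 0, spelled on D as Dbb.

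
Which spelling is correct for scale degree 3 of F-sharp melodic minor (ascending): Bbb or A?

A

Each scale degree takes a distinct letter name. Degree 3 of a scale on F must use the letter A.
A and Bbb are enharmonically the same pitch, but only A uses the letter A, so it is the correct spelling here.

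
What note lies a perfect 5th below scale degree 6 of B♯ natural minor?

C#

Scale degree 6 of B# natural minor is G#.
A perfect fifth (7 semitones) below G# lands on the letter C, giving C#.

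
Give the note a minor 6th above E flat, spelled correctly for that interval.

Cb

E up a major sixth is C#, so the target letter is C.
From Eb, a minor sixth is 8 semitones up: Cb.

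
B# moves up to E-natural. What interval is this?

diminished fourth

Counting letters B–C–D–E gives a fourth.
B#→E = 4 semitones, 1 narrower than the perfect fourth (5), so diminished.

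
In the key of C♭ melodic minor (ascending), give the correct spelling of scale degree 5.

Gb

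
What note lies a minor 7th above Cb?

Bbb

A seventh above C lands on the letter B.
A minor seventh spans 10 semitones, so Cb moves to pitch class 9. On the letter B that is Bbb.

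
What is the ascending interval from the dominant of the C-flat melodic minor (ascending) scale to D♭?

The dominant of Cb melodic minor (ascending) is Gb.
Gb up to Db: letters G→D make it a fifth; 7 semitones makes it perfect.

perfect fifth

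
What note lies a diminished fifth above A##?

A fifth above A lands on the letter E.
A diminished fifth spans 6 semitones, so A## moves to pitch class 5. On the letter E that is E#.

E#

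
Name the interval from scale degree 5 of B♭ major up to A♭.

Scale degree 5 of Bb major is F.
F up to Ab: letters F→A make it a third; 3 semitones makes it minor.

minor third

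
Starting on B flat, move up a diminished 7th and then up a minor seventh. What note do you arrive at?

Gbb

A diminished seventh up from Bb is Abb (letter A, 9 semitones up).
A minor seventh up from Abb is Gbb (letter G, 10 semitones up).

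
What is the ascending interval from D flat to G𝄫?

diminished fourth

Counting letters D–E–F–G gives a fourth.
Db→Gbb = 4 semitones, 1 narrower than the perfect fourth (5), so diminished.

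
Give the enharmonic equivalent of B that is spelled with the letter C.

Plain C sits 1 semitone above B, so on the letter C the same pitch needs a flat: Cb.

Cb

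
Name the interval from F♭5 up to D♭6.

Counting letters F–G–A–B–C–D gives a sixth.
Fb→Db = 9 semitones, exactly the major sixth.

major sixth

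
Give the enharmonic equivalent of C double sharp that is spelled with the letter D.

Plain D sits at the same pitch as C##, so on the letter D the same pitch needs a natural: D.

D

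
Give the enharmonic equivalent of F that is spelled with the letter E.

E#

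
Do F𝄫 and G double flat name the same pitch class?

No

Two spellings are enharmonically equivalent only if they share a pitch class.
Here Fbb → 3, Gbb → 5; 3 ≠ 5, so they are not.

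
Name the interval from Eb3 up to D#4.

augmented seventh

The letter names run E→D, a span of 6 letter steps, so the interval is some kind of seventh.
Eb to D# is 12 semitones. A major seventh is 11, so 12 makes it augmented.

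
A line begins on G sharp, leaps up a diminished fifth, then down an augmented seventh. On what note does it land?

Ebb

A diminished fifth up from G# is D (letter D, 6 semitones up).
An augmented seventh down from D is Ebb (letter E, 12 semitones down).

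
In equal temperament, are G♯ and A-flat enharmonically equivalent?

Yes

G# = pitch class 8 and Ab = pitch class 8 — the same pitch class, so they are enharmonic equivalents.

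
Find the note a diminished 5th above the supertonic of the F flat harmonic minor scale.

The supertonic of Fb harmonic minor is Gb.
A diminished fifth (6 semitones) above Gb lands on the letter D, giving Dbb.

Dbb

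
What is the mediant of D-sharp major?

The D# major scale runs D# E# F## G# A# B# C##.
Degree 3 is F##.

F##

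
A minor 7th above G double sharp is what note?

F##

G up a major seventh is F#, so the target letter is F.
From G##, a minor seventh is 10 semitones up: F##.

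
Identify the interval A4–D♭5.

diminished fourth

Counting letters A–B–C–D gives a fourth.
A→Db = 4 semitones, 1 narrower than the perfect fourth (5), so diminished.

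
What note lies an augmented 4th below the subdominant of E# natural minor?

E

The subdominant of E# natural minor is A#.
An augmented fourth (6 semitones) below A# lands on the letter E, giving E.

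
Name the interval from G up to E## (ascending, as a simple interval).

doubly augmented sixth

The letter names run G→E, a span of 5 letter steps, so the interval is some kind of sixth.
G to E## is 11 semitones. A major sixth is 9, so 11 makes it doubly augmented.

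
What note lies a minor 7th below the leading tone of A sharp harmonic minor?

A##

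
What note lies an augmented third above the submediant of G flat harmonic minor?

G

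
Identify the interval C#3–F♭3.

The letter names run C→F, a span of 3 letter steps, so the interval is some kind of fourth.
C# to Fb is 3 semitones. A perfect fourth is 5, so 3 makes it doubly diminished.

doubly diminished fourth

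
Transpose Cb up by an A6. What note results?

A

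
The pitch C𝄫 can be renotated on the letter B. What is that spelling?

Bb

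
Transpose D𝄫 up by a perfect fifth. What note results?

D up a perfect fifth is A, so the target letter is A.
From Dbb, a perfect fifth is 7 semitones up: Abb.

Abb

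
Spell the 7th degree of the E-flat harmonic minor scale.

The Eb harmonic minor scale runs Eb F Gb Ab Bb Cb D.
Degree 7 is D.

D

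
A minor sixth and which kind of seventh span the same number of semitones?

doubly diminished

A minor sixth spans 8 semitones.
A seventh spanning 8 semitones is doubly diminished (the major seventh is 11).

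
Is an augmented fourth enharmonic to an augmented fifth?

No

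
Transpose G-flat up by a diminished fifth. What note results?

G up a perfect fifth is D, so the target letter is D.
From Gb, a diminished fifth is 6 semitones up: Dbb.

Dbb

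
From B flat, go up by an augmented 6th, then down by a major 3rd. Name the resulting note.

E

An augmented sixth up from Bb is G# (letter G, 10 semitones up).
A major third down from G# is E (letter E, 4 semitones down).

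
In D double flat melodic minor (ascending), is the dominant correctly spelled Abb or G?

Abb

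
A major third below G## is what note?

G down a major third is Eb, so the target letter is E.
From G##, a major third is 4 semitones down: E#.

E#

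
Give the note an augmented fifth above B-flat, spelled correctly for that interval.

F#

A fifth above B lands on the letter F.
An augmented fifth spans 8 semitones, so Bb moves to pitch class 6. On the letter F that is F#.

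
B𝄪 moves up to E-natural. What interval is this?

The letter names run B→E, a span of 3 letter steps, so the interval is some kind of fourth.
B## to E is 3 semitones. A perfect fourth is 5, so 3 makes it doubly diminished.

doubly diminished fourth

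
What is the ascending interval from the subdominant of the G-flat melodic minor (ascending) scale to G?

augmented fifth

The subdominant of Gb melodic minor (ascending) is Cb.
Cb up to G: letters C→G make it a fifth; 8 semitones makes it augmented.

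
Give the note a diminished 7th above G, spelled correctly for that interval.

Fb

G up a major seventh is F#, so the target letter is F.
From G, a diminished seventh is 9 semitones up: Fb.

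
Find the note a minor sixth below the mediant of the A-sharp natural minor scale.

The mediant of A# natural minor is C#.
A minor sixth (8 semitones) below C# lands on the letter E, giving E#.

E#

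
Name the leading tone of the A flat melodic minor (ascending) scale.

G

The Ab melodic minor (ascending) scale runs Ab Bb Cb Db Eb F G.
Degree 7 is G.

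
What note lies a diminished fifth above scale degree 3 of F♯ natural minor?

Eb

Scale degree 3 of F# natural minor is A.
A diminished fifth (6 semitones) above A lands on the letter E, giving Eb.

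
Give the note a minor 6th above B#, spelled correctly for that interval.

G#

B up a major sixth is G#, so the target letter is G.
From B#, a minor sixth is 8 semitones up: G#.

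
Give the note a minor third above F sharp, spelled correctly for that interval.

F up a major third is A, so the target letter is A.
From F#, a minor third is 3 semitones up: A.

A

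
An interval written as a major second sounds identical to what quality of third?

A major second spans 2 semitones.
A third spanning 2 semitones is diminished (the major third is 4).

diminished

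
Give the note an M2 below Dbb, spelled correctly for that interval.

Cbb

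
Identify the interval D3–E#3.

Counting letters D–E gives a second.
D→E# = 3 semitones, 1 wider than the major second (2), so augmented.

augmented second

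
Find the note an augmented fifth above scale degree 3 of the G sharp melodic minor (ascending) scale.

Scale degree 3 of G# melodic minor (ascending) is B.
An augmented fifth (8 semitones) above B lands on the letter F, giving F##.

F##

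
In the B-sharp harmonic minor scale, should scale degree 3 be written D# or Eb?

Each scale degree takes a distinct letter name. Degree 3 of a scale on B must use the letter D.
D# and Eb are enharmonically the same pitch, but only D# uses the letter D, so it is the correct spelling here.

D#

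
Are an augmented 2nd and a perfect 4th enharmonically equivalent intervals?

An augmented second spans 3 semitones; a perfect fourth spans 5.
The spans differ, so they are not enharmonic equivalents.

No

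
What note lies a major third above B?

A third above B lands on the letter D.
A major third spans 4 semitones, so B moves to pitch class 3. On the letter D that is D#.

D#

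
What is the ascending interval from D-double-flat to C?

augmented seventh

The letter names run D→C, a span of 6 letter steps, so the interval is some kind of seventh.
Dbb to C is 12 semitones. A major seventh is 11, so 12 makes it augmented.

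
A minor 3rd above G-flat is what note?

G up a major third is B, so the target letter is B.
From Gb, a minor third is 3 semitones up: Bbb.

Bbb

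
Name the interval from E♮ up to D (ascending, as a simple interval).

The letter names run E→D, a span of 6 letter steps, so the interval is some kind of seventh.
E to D is 10 semitones. A major seventh is 11, so 10 makes it minor.

minor seventh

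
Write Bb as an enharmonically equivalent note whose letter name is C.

Cbb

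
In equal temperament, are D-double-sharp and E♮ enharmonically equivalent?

D## is pitch class 4; E is pitch class 4.
All spellings map to pitch class 4, so they are enharmonically equivalent.

Yes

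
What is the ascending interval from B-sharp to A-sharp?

Counting letters B–C–D–E–F–G–A gives a seventh.
B#→A# = 10 semitones, 1 narrower than the major seventh (11), so minor.

minor seventh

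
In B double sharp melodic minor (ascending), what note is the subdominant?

Degree 4 takes the letter 3 steps above B, which is E.
In melodic minor (ascending), degree 4 sits 5 semitones above the tonic. B## + 5 semitones is pitch class 6, spelled on E as E##.

E##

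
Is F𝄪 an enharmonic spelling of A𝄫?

Yes

F## = pitch class 7 and Abb = pitch class 7 — the same pitch class, so they are enharmonic equivalents.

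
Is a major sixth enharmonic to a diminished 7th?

Yes

A major sixth spans 9 semitones; a diminished seventh spans 9.
They are enharmonically equivalent.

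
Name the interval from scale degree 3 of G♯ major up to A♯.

minor seventh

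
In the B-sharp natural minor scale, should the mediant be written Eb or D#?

D#

Each scale degree takes a distinct letter name. Degree 3 of a scale on B must use the letter D.
D# and Eb are enharmonically the same pitch, but only D# uses the letter D, so it is the correct spelling here.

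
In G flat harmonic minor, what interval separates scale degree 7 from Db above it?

minor sixth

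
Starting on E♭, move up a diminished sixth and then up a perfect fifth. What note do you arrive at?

A diminished sixth up from Eb is Cbb (letter C, 7 semitones up).
A perfect fifth up from Cbb is Gbb (letter G, 7 semitones up).

Gbb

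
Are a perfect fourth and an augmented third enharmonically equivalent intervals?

A perfect fourth spans 5 semitones; an augmented third spans 5.
They are enharmonically equivalent.

Yes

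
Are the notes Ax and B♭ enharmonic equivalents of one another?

No

Two spellings are enharmonically equivalent only if they share a pitch class.
Here A## → 11, Bb → 10; 10 ≠ 11, so they are not.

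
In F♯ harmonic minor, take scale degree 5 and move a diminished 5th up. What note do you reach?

G

Scale degree 5 of F# harmonic minor is C#.
A diminished fifth (6 semitones) above C# lands on the letter G, giving G.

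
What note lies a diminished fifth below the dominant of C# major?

C##

The dominant of C# major is G#.
A diminished fifth (6 semitones) below G# lands on the letter C, giving C##.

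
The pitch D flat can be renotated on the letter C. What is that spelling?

Db is pitch class 1. The letter C alone is pitch class 0.
To reach pitch class 1 from C requires an offset of +1 semitone, i.e. sharp: C#.

C#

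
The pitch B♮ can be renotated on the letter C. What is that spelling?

Cb

B is pitch class 11. The letter C alone is pitch class 0.
To reach pitch class 11 from C requires an offset of -1 semitone, i.e. flat: Cb.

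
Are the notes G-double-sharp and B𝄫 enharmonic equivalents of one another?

G## is pitch class 9; Bbb is pitch class 9.
All spellings map to pitch class 9, so they are enharmonically equivalent.

Yes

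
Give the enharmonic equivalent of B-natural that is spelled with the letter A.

A##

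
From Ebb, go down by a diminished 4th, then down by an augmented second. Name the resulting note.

Abb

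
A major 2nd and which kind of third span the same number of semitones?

A major second spans 2 semitones.
A third spanning 2 semitones is diminished (the major third is 4).

diminished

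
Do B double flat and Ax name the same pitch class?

No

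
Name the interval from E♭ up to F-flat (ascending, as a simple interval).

minor second

The letter names run E→F, a span of 1 letter step, so the interval is some kind of second.
Eb to Fb is 1 semitone. A major second is 2, so 1 makes it minor.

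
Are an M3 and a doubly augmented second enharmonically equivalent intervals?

A major third spans 4 semitones; a doubly augmented second spans 4.
They are enharmonically equivalent.

Yes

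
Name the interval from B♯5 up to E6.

diminished fourth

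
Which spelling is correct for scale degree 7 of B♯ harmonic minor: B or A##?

A##

Each scale degree takes a distinct letter name. Degree 7 of a scale on B must use the letter A.
A## and B are enharmonically the same pitch, but only A## uses the letter A, so it is the correct spelling here.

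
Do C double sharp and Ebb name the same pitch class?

C## = pitch class 2 and Ebb = pitch class 2 — the same pitch class, so they are enharmonic equivalents.

Yes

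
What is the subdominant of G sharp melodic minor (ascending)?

C#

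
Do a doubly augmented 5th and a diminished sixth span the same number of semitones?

No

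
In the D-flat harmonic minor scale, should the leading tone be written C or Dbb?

C

Each scale degree takes a distinct letter name. Degree 7 of a scale on D must use the letter C.
C and Dbb are enharmonically the same pitch, but only C uses the letter C, so it is the correct spelling here.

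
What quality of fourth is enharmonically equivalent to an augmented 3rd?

perfect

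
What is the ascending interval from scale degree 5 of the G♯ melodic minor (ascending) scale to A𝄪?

augmented fifth

Scale degree 5 of G# melodic minor (ascending) is D#.
D# up to A##: letters D→A make it a fifth; 8 semitones makes it augmented.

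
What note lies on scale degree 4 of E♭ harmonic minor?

The Eb harmonic minor scale runs Eb F Gb Ab Bb Cb D.
Degree 4 is Ab.

Ab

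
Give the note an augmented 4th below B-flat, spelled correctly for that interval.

B down a perfect fourth is F#, so the target letter is F.
From Bb, an augmented fourth is 6 semitones down: Fb.

Fb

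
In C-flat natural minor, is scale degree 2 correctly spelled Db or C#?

Each scale degree takes a distinct letter name. Degree 2 of a scale on C must use the letter D.
Db and C# are enharmonically the same pitch, but only Db uses the letter D, so it is the correct spelling here.

Db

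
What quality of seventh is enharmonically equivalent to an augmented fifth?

An augmented fifth spans 8 semitones.
A seventh spanning 8 semitones is doubly diminished (the major seventh is 11).

doubly diminished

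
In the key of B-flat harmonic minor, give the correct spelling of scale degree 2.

The Bb harmonic minor scale runs Bb C Db Eb F Gb A.
Degree 2 is C.

C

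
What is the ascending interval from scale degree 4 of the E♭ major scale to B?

augmented second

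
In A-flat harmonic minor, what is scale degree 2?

Bb

The Ab harmonic minor scale runs Ab Bb Cb Db Eb Fb G.
Degree 2 is Bb.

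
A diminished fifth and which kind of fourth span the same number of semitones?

A diminished fifth spans 6 semitones.
A fourth spanning 6 semitones is augmented (the perfect fourth is 5).

augmented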